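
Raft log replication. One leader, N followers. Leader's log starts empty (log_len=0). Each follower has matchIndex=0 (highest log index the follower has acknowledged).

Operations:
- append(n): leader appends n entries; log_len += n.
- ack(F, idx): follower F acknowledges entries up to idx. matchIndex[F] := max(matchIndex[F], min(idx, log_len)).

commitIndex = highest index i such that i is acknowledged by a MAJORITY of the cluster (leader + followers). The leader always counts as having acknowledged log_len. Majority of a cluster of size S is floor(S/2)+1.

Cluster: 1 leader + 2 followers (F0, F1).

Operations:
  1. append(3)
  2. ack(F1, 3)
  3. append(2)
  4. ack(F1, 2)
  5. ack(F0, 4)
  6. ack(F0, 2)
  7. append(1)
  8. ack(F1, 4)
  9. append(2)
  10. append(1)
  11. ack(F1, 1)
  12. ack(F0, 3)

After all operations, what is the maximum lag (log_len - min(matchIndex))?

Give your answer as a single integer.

Answer: 5

Derivation:
Op 1: append 3 -> log_len=3
Op 2: F1 acks idx 3 -> match: F0=0 F1=3; commitIndex=3
Op 3: append 2 -> log_len=5
Op 4: F1 acks idx 2 -> match: F0=0 F1=3; commitIndex=3
Op 5: F0 acks idx 4 -> match: F0=4 F1=3; commitIndex=4
Op 6: F0 acks idx 2 -> match: F0=4 F1=3; commitIndex=4
Op 7: append 1 -> log_len=6
Op 8: F1 acks idx 4 -> match: F0=4 F1=4; commitIndex=4
Op 9: append 2 -> log_len=8
Op 10: append 1 -> log_len=9
Op 11: F1 acks idx 1 -> match: F0=4 F1=4; commitIndex=4
Op 12: F0 acks idx 3 -> match: F0=4 F1=4; commitIndex=4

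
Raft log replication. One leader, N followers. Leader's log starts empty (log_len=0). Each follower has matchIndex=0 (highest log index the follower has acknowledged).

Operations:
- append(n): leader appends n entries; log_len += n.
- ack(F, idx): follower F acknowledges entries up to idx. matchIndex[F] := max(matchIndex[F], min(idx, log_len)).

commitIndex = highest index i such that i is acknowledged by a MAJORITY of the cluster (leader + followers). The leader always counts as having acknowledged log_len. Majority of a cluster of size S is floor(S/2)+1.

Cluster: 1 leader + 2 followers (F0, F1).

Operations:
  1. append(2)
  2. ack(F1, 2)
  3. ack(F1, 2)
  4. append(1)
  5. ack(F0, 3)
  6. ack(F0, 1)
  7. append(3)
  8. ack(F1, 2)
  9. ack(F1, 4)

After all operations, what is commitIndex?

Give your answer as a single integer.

Op 1: append 2 -> log_len=2
Op 2: F1 acks idx 2 -> match: F0=0 F1=2; commitIndex=2
Op 3: F1 acks idx 2 -> match: F0=0 F1=2; commitIndex=2
Op 4: append 1 -> log_len=3
Op 5: F0 acks idx 3 -> match: F0=3 F1=2; commitIndex=3
Op 6: F0 acks idx 1 -> match: F0=3 F1=2; commitIndex=3
Op 7: append 3 -> log_len=6
Op 8: F1 acks idx 2 -> match: F0=3 F1=2; commitIndex=3
Op 9: F1 acks idx 4 -> match: F0=3 F1=4; commitIndex=4

Answer: 4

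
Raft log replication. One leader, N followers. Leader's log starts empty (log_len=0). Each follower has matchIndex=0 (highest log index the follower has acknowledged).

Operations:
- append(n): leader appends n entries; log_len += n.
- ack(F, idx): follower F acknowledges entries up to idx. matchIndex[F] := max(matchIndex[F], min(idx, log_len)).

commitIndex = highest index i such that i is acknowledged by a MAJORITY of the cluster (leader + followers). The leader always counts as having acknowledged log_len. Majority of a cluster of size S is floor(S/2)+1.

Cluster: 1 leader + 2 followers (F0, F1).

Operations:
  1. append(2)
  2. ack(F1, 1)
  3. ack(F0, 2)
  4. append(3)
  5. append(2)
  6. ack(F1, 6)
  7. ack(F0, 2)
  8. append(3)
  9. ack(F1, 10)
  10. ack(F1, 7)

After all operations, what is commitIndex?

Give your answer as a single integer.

Op 1: append 2 -> log_len=2
Op 2: F1 acks idx 1 -> match: F0=0 F1=1; commitIndex=1
Op 3: F0 acks idx 2 -> match: F0=2 F1=1; commitIndex=2
Op 4: append 3 -> log_len=5
Op 5: append 2 -> log_len=7
Op 6: F1 acks idx 6 -> match: F0=2 F1=6; commitIndex=6
Op 7: F0 acks idx 2 -> match: F0=2 F1=6; commitIndex=6
Op 8: append 3 -> log_len=10
Op 9: F1 acks idx 10 -> match: F0=2 F1=10; commitIndex=10
Op 10: F1 acks idx 7 -> match: F0=2 F1=10; commitIndex=10

Answer: 10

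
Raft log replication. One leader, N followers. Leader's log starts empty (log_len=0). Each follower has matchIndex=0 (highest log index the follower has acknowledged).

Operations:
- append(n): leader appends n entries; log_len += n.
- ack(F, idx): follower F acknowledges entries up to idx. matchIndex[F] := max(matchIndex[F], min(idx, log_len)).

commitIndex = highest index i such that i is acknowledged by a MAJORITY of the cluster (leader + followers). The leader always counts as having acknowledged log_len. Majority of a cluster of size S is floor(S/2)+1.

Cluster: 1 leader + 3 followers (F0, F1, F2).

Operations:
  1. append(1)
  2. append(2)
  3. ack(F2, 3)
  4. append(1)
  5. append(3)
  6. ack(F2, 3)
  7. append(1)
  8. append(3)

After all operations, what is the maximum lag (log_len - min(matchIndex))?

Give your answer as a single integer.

Op 1: append 1 -> log_len=1
Op 2: append 2 -> log_len=3
Op 3: F2 acks idx 3 -> match: F0=0 F1=0 F2=3; commitIndex=0
Op 4: append 1 -> log_len=4
Op 5: append 3 -> log_len=7
Op 6: F2 acks idx 3 -> match: F0=0 F1=0 F2=3; commitIndex=0
Op 7: append 1 -> log_len=8
Op 8: append 3 -> log_len=11

Answer: 11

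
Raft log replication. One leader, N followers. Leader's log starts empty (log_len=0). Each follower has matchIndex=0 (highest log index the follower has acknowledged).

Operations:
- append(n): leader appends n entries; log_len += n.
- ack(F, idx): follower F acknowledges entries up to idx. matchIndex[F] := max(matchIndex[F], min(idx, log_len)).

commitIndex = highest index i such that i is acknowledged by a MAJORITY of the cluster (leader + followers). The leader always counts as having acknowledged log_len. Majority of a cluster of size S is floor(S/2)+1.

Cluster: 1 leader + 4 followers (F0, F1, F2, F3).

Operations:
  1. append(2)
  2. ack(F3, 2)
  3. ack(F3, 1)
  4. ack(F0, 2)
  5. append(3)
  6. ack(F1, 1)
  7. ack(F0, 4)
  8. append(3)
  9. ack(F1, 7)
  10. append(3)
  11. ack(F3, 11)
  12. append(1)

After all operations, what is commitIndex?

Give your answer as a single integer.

Op 1: append 2 -> log_len=2
Op 2: F3 acks idx 2 -> match: F0=0 F1=0 F2=0 F3=2; commitIndex=0
Op 3: F3 acks idx 1 -> match: F0=0 F1=0 F2=0 F3=2; commitIndex=0
Op 4: F0 acks idx 2 -> match: F0=2 F1=0 F2=0 F3=2; commitIndex=2
Op 5: append 3 -> log_len=5
Op 6: F1 acks idx 1 -> match: F0=2 F1=1 F2=0 F3=2; commitIndex=2
Op 7: F0 acks idx 4 -> match: F0=4 F1=1 F2=0 F3=2; commitIndex=2
Op 8: append 3 -> log_len=8
Op 9: F1 acks idx 7 -> match: F0=4 F1=7 F2=0 F3=2; commitIndex=4
Op 10: append 3 -> log_len=11
Op 11: F3 acks idx 11 -> match: F0=4 F1=7 F2=0 F3=11; commitIndex=7
Op 12: append 1 -> log_len=12

Answer: 7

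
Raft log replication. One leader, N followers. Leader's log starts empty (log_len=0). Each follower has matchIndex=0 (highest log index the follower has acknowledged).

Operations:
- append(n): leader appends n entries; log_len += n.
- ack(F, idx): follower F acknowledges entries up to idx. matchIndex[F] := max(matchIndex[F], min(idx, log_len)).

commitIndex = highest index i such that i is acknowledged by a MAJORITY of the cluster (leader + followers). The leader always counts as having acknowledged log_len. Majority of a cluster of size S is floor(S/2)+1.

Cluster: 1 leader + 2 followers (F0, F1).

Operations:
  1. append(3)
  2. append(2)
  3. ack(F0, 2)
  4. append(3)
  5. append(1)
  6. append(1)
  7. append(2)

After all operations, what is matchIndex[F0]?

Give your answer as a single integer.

Answer: 2

Derivation:
Op 1: append 3 -> log_len=3
Op 2: append 2 -> log_len=5
Op 3: F0 acks idx 2 -> match: F0=2 F1=0; commitIndex=2
Op 4: append 3 -> log_len=8
Op 5: append 1 -> log_len=9
Op 6: append 1 -> log_len=10
Op 7: append 2 -> log_len=12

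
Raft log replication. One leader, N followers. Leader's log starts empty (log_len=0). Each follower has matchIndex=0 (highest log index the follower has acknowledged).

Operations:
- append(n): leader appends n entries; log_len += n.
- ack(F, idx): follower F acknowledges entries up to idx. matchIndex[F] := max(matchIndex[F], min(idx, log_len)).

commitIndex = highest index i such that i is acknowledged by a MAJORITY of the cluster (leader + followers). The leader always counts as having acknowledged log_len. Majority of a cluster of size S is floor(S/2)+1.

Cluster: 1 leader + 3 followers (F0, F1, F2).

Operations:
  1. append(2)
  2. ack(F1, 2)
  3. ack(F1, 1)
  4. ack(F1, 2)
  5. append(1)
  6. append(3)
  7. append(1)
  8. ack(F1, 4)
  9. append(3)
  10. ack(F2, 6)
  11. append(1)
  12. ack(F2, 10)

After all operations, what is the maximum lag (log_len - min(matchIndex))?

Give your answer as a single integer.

Answer: 11

Derivation:
Op 1: append 2 -> log_len=2
Op 2: F1 acks idx 2 -> match: F0=0 F1=2 F2=0; commitIndex=0
Op 3: F1 acks idx 1 -> match: F0=0 F1=2 F2=0; commitIndex=0
Op 4: F1 acks idx 2 -> match: F0=0 F1=2 F2=0; commitIndex=0
Op 5: append 1 -> log_len=3
Op 6: append 3 -> log_len=6
Op 7: append 1 -> log_len=7
Op 8: F1 acks idx 4 -> match: F0=0 F1=4 F2=0; commitIndex=0
Op 9: append 3 -> log_len=10
Op 10: F2 acks idx 6 -> match: F0=0 F1=4 F2=6; commitIndex=4
Op 11: append 1 -> log_len=11
Op 12: F2 acks idx 10 -> match: F0=0 F1=4 F2=10; commitIndex=4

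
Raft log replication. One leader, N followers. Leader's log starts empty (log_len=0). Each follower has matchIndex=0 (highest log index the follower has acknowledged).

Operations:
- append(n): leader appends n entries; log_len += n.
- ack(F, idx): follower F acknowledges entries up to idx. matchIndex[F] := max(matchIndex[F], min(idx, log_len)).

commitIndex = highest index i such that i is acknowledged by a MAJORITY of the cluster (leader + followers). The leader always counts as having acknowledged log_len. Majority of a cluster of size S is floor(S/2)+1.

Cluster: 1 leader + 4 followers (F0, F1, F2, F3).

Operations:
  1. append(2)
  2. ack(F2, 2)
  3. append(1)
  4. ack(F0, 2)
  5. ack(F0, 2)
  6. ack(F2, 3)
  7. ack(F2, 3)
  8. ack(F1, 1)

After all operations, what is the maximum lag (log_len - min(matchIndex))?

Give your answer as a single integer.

Answer: 3

Derivation:
Op 1: append 2 -> log_len=2
Op 2: F2 acks idx 2 -> match: F0=0 F1=0 F2=2 F3=0; commitIndex=0
Op 3: append 1 -> log_len=3
Op 4: F0 acks idx 2 -> match: F0=2 F1=0 F2=2 F3=0; commitIndex=2
Op 5: F0 acks idx 2 -> match: F0=2 F1=0 F2=2 F3=0; commitIndex=2
Op 6: F2 acks idx 3 -> match: F0=2 F1=0 F2=3 F3=0; commitIndex=2
Op 7: F2 acks idx 3 -> match: F0=2 F1=0 F2=3 F3=0; commitIndex=2
Op 8: F1 acks idx 1 -> match: F0=2 F1=1 F2=3 F3=0; commitIndex=2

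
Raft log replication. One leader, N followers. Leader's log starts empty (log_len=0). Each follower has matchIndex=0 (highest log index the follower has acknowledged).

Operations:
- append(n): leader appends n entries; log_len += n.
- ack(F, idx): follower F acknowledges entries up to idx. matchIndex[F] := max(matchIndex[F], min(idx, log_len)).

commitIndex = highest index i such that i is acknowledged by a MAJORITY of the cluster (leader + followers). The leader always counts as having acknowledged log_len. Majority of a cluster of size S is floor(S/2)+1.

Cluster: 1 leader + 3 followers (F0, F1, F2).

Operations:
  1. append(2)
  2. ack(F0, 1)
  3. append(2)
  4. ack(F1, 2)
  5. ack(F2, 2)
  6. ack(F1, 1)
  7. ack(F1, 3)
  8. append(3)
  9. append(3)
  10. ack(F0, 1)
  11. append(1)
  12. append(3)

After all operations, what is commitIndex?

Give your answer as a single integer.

Op 1: append 2 -> log_len=2
Op 2: F0 acks idx 1 -> match: F0=1 F1=0 F2=0; commitIndex=0
Op 3: append 2 -> log_len=4
Op 4: F1 acks idx 2 -> match: F0=1 F1=2 F2=0; commitIndex=1
Op 5: F2 acks idx 2 -> match: F0=1 F1=2 F2=2; commitIndex=2
Op 6: F1 acks idx 1 -> match: F0=1 F1=2 F2=2; commitIndex=2
Op 7: F1 acks idx 3 -> match: F0=1 F1=3 F2=2; commitIndex=2
Op 8: append 3 -> log_len=7
Op 9: append 3 -> log_len=10
Op 10: F0 acks idx 1 -> match: F0=1 F1=3 F2=2; commitIndex=2
Op 11: append 1 -> log_len=11
Op 12: append 3 -> log_len=14

Answer: 2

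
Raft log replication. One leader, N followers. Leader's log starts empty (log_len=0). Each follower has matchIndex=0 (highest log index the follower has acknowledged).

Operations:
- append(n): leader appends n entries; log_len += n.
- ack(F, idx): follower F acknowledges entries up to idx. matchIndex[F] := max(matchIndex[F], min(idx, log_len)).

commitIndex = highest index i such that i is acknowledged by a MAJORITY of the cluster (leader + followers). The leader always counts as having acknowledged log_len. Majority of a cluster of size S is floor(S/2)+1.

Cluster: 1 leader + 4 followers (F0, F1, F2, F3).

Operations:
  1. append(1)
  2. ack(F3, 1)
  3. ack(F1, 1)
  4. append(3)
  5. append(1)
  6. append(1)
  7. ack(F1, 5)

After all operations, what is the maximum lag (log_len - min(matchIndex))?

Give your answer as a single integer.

Op 1: append 1 -> log_len=1
Op 2: F3 acks idx 1 -> match: F0=0 F1=0 F2=0 F3=1; commitIndex=0
Op 3: F1 acks idx 1 -> match: F0=0 F1=1 F2=0 F3=1; commitIndex=1
Op 4: append 3 -> log_len=4
Op 5: append 1 -> log_len=5
Op 6: append 1 -> log_len=6
Op 7: F1 acks idx 5 -> match: F0=0 F1=5 F2=0 F3=1; commitIndex=1

Answer: 6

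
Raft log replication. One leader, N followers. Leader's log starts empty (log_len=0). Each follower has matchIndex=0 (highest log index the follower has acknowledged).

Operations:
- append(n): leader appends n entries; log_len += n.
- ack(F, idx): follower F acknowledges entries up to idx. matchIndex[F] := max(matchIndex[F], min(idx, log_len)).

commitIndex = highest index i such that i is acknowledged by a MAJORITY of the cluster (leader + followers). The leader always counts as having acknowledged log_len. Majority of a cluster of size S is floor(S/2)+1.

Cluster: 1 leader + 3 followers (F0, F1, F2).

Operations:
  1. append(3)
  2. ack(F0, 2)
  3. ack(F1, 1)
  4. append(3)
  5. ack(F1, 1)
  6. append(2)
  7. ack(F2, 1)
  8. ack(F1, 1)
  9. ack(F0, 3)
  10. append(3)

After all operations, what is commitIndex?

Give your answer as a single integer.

Answer: 1

Derivation:
Op 1: append 3 -> log_len=3
Op 2: F0 acks idx 2 -> match: F0=2 F1=0 F2=0; commitIndex=0
Op 3: F1 acks idx 1 -> match: F0=2 F1=1 F2=0; commitIndex=1
Op 4: append 3 -> log_len=6
Op 5: F1 acks idx 1 -> match: F0=2 F1=1 F2=0; commitIndex=1
Op 6: append 2 -> log_len=8
Op 7: F2 acks idx 1 -> match: F0=2 F1=1 F2=1; commitIndex=1
Op 8: F1 acks idx 1 -> match: F0=2 F1=1 F2=1; commitIndex=1
Op 9: F0 acks idx 3 -> match: F0=3 F1=1 F2=1; commitIndex=1
Op 10: append 3 -> log_len=11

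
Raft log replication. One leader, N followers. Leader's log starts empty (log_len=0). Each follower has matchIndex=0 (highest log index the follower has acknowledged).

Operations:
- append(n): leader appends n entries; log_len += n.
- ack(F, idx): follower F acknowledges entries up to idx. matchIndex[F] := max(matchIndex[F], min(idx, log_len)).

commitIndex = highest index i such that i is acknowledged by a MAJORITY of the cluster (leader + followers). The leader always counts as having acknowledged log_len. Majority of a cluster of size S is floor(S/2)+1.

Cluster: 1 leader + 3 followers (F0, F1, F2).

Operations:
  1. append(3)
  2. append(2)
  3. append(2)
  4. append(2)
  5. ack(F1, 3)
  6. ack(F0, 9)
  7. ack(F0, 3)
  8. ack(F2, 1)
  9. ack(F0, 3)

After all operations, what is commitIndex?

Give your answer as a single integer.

Op 1: append 3 -> log_len=3
Op 2: append 2 -> log_len=5
Op 3: append 2 -> log_len=7
Op 4: append 2 -> log_len=9
Op 5: F1 acks idx 3 -> match: F0=0 F1=3 F2=0; commitIndex=0
Op 6: F0 acks idx 9 -> match: F0=9 F1=3 F2=0; commitIndex=3
Op 7: F0 acks idx 3 -> match: F0=9 F1=3 F2=0; commitIndex=3
Op 8: F2 acks idx 1 -> match: F0=9 F1=3 F2=1; commitIndex=3
Op 9: F0 acks idx 3 -> match: F0=9 F1=3 F2=1; commitIndex=3

Answer: 3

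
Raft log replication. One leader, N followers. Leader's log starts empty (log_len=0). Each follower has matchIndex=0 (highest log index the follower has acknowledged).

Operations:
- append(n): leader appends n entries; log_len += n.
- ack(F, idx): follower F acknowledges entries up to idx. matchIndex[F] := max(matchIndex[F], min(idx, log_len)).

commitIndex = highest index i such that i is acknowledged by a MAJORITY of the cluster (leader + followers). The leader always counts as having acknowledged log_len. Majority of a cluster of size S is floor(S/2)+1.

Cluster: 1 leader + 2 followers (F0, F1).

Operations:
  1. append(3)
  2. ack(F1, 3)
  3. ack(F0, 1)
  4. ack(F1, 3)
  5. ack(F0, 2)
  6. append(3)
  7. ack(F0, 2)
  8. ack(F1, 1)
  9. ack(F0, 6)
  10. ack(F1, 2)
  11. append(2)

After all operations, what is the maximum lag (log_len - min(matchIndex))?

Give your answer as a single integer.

Answer: 5

Derivation:
Op 1: append 3 -> log_len=3
Op 2: F1 acks idx 3 -> match: F0=0 F1=3; commitIndex=3
Op 3: F0 acks idx 1 -> match: F0=1 F1=3; commitIndex=3
Op 4: F1 acks idx 3 -> match: F0=1 F1=3; commitIndex=3
Op 5: F0 acks idx 2 -> match: F0=2 F1=3; commitIndex=3
Op 6: append 3 -> log_len=6
Op 7: F0 acks idx 2 -> match: F0=2 F1=3; commitIndex=3
Op 8: F1 acks idx 1 -> match: F0=2 F1=3; commitIndex=3
Op 9: F0 acks idx 6 -> match: F0=6 F1=3; commitIndex=6
Op 10: F1 acks idx 2 -> match: F0=6 F1=3; commitIndex=6
Op 11: append 2 -> log_len=8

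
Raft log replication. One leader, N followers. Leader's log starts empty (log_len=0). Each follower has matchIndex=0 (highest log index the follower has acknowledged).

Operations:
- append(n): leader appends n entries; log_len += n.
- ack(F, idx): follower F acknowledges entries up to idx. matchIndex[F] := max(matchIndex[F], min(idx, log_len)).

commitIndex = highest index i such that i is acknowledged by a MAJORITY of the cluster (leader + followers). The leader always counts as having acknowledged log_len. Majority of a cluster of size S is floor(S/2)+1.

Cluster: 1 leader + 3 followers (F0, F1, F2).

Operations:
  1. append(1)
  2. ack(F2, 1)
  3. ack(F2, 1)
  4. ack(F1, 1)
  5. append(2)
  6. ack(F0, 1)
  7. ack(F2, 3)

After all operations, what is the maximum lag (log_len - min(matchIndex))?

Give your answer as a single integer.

Op 1: append 1 -> log_len=1
Op 2: F2 acks idx 1 -> match: F0=0 F1=0 F2=1; commitIndex=0
Op 3: F2 acks idx 1 -> match: F0=0 F1=0 F2=1; commitIndex=0
Op 4: F1 acks idx 1 -> match: F0=0 F1=1 F2=1; commitIndex=1
Op 5: append 2 -> log_len=3
Op 6: F0 acks idx 1 -> match: F0=1 F1=1 F2=1; commitIndex=1
Op 7: F2 acks idx 3 -> match: F0=1 F1=1 F2=3; commitIndex=1

Answer: 2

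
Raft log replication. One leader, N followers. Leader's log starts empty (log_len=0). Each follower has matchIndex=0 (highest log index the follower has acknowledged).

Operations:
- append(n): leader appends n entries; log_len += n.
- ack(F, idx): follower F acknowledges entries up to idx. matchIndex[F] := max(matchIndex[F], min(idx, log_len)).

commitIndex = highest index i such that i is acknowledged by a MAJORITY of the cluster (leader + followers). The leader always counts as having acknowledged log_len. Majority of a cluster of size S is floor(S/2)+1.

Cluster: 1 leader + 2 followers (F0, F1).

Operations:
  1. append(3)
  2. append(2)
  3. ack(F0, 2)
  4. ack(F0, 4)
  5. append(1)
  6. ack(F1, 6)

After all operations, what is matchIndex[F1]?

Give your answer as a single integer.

Answer: 6

Derivation:
Op 1: append 3 -> log_len=3
Op 2: append 2 -> log_len=5
Op 3: F0 acks idx 2 -> match: F0=2 F1=0; commitIndex=2
Op 4: F0 acks idx 4 -> match: F0=4 F1=0; commitIndex=4
Op 5: append 1 -> log_len=6
Op 6: F1 acks idx 6 -> match: F0=4 F1=6; commitIndex=6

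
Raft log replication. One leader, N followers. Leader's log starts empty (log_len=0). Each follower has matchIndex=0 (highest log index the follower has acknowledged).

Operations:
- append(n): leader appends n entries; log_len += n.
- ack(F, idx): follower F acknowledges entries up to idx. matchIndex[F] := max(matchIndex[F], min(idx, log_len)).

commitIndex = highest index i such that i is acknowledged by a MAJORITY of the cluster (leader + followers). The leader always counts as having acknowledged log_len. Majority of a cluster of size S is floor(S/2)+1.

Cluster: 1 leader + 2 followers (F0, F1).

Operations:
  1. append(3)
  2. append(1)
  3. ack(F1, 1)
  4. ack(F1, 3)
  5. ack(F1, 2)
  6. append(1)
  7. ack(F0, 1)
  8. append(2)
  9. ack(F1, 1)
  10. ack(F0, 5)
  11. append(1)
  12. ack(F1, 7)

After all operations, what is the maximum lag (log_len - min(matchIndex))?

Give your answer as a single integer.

Answer: 3

Derivation:
Op 1: append 3 -> log_len=3
Op 2: append 1 -> log_len=4
Op 3: F1 acks idx 1 -> match: F0=0 F1=1; commitIndex=1
Op 4: F1 acks idx 3 -> match: F0=0 F1=3; commitIndex=3
Op 5: F1 acks idx 2 -> match: F0=0 F1=3; commitIndex=3
Op 6: append 1 -> log_len=5
Op 7: F0 acks idx 1 -> match: F0=1 F1=3; commitIndex=3
Op 8: append 2 -> log_len=7
Op 9: F1 acks idx 1 -> match: F0=1 F1=3; commitIndex=3
Op 10: F0 acks idx 5 -> match: F0=5 F1=3; commitIndex=5
Op 11: append 1 -> log_len=8
Op 12: F1 acks idx 7 -> match: F0=5 F1=7; commitIndex=7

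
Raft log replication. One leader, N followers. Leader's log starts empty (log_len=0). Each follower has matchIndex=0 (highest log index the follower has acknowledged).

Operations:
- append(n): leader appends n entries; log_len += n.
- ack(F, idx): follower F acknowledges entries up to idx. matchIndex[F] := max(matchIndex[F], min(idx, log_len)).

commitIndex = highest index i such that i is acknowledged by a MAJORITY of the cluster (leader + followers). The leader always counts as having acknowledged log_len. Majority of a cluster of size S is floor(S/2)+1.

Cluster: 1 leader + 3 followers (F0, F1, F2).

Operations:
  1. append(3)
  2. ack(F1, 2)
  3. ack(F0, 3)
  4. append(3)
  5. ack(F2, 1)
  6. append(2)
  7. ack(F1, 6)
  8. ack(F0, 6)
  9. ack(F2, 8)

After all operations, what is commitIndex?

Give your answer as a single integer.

Answer: 6

Derivation:
Op 1: append 3 -> log_len=3
Op 2: F1 acks idx 2 -> match: F0=0 F1=2 F2=0; commitIndex=0
Op 3: F0 acks idx 3 -> match: F0=3 F1=2 F2=0; commitIndex=2
Op 4: append 3 -> log_len=6
Op 5: F2 acks idx 1 -> match: F0=3 F1=2 F2=1; commitIndex=2
Op 6: append 2 -> log_len=8
Op 7: F1 acks idx 6 -> match: F0=3 F1=6 F2=1; commitIndex=3
Op 8: F0 acks idx 6 -> match: F0=6 F1=6 F2=1; commitIndex=6
Op 9: F2 acks idx 8 -> match: F0=6 F1=6 F2=8; commitIndex=6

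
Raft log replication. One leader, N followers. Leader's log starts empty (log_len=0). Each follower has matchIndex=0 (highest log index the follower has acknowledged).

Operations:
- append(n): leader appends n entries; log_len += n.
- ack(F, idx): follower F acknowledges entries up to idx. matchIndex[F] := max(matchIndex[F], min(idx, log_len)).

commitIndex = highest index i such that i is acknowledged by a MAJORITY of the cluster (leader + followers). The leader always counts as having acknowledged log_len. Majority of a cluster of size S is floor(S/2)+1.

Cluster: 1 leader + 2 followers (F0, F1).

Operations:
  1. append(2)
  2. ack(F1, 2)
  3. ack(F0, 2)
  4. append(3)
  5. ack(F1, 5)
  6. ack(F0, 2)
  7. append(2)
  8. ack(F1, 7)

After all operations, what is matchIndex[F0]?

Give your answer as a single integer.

Answer: 2

Derivation:
Op 1: append 2 -> log_len=2
Op 2: F1 acks idx 2 -> match: F0=0 F1=2; commitIndex=2
Op 3: F0 acks idx 2 -> match: F0=2 F1=2; commitIndex=2
Op 4: append 3 -> log_len=5
Op 5: F1 acks idx 5 -> match: F0=2 F1=5; commitIndex=5
Op 6: F0 acks idx 2 -> match: F0=2 F1=5; commitIndex=5
Op 7: append 2 -> log_len=7
Op 8: F1 acks idx 7 -> match: F0=2 F1=7; commitIndex=7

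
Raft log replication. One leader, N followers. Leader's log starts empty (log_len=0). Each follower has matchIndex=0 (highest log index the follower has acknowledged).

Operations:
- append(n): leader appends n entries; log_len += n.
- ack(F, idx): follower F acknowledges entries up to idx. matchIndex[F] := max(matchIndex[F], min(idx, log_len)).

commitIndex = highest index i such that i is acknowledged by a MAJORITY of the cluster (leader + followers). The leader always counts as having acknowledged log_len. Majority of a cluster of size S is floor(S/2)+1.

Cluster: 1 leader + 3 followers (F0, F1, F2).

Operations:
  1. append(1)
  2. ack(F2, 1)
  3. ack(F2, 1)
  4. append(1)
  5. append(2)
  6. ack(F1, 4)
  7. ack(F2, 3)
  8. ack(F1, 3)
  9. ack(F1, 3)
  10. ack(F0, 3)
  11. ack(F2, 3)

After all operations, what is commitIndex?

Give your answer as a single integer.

Op 1: append 1 -> log_len=1
Op 2: F2 acks idx 1 -> match: F0=0 F1=0 F2=1; commitIndex=0
Op 3: F2 acks idx 1 -> match: F0=0 F1=0 F2=1; commitIndex=0
Op 4: append 1 -> log_len=2
Op 5: append 2 -> log_len=4
Op 6: F1 acks idx 4 -> match: F0=0 F1=4 F2=1; commitIndex=1
Op 7: F2 acks idx 3 -> match: F0=0 F1=4 F2=3; commitIndex=3
Op 8: F1 acks idx 3 -> match: F0=0 F1=4 F2=3; commitIndex=3
Op 9: F1 acks idx 3 -> match: F0=0 F1=4 F2=3; commitIndex=3
Op 10: F0 acks idx 3 -> match: F0=3 F1=4 F2=3; commitIndex=3
Op 11: F2 acks idx 3 -> match: F0=3 F1=4 F2=3; commitIndex=3

Answer: 3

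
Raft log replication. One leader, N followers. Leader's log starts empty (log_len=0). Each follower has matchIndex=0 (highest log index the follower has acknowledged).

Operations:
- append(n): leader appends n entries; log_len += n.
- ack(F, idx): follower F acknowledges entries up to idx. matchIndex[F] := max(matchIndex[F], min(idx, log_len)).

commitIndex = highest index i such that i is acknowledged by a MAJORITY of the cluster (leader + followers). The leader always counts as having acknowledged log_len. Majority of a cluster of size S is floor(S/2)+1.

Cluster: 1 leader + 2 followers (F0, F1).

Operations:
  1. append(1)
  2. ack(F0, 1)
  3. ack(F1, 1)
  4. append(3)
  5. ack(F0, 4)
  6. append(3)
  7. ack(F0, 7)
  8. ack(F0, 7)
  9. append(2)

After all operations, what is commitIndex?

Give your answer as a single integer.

Answer: 7

Derivation:
Op 1: append 1 -> log_len=1
Op 2: F0 acks idx 1 -> match: F0=1 F1=0; commitIndex=1
Op 3: F1 acks idx 1 -> match: F0=1 F1=1; commitIndex=1
Op 4: append 3 -> log_len=4
Op 5: F0 acks idx 4 -> match: F0=4 F1=1; commitIndex=4
Op 6: append 3 -> log_len=7
Op 7: F0 acks idx 7 -> match: F0=7 F1=1; commitIndex=7
Op 8: F0 acks idx 7 -> match: F0=7 F1=1; commitIndex=7
Op 9: append 2 -> log_len=9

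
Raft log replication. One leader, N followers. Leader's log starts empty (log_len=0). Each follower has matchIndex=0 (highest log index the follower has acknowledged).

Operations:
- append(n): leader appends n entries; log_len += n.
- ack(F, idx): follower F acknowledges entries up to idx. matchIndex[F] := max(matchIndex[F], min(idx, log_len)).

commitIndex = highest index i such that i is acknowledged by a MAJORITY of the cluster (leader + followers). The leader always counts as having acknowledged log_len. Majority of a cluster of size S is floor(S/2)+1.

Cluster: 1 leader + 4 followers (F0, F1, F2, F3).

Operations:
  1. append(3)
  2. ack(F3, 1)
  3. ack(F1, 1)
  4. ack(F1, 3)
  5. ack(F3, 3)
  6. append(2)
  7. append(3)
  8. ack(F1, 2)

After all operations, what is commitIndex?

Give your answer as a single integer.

Answer: 3

Derivation:
Op 1: append 3 -> log_len=3
Op 2: F3 acks idx 1 -> match: F0=0 F1=0 F2=0 F3=1; commitIndex=0
Op 3: F1 acks idx 1 -> match: F0=0 F1=1 F2=0 F3=1; commitIndex=1
Op 4: F1 acks idx 3 -> match: F0=0 F1=3 F2=0 F3=1; commitIndex=1
Op 5: F3 acks idx 3 -> match: F0=0 F1=3 F2=0 F3=3; commitIndex=3
Op 6: append 2 -> log_len=5
Op 7: append 3 -> log_len=8
Op 8: F1 acks idx 2 -> match: F0=0 F1=3 F2=0 F3=3; commitIndex=3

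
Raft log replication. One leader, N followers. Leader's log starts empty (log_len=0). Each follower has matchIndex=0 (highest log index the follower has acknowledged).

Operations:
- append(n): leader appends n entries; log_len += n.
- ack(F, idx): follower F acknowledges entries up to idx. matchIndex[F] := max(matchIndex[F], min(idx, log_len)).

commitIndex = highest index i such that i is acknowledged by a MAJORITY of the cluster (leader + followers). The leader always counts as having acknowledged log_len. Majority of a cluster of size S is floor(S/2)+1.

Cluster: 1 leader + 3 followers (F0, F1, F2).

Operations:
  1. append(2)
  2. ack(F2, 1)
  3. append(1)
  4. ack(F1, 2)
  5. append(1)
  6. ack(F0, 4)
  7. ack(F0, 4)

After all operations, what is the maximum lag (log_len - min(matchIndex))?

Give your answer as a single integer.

Op 1: append 2 -> log_len=2
Op 2: F2 acks idx 1 -> match: F0=0 F1=0 F2=1; commitIndex=0
Op 3: append 1 -> log_len=3
Op 4: F1 acks idx 2 -> match: F0=0 F1=2 F2=1; commitIndex=1
Op 5: append 1 -> log_len=4
Op 6: F0 acks idx 4 -> match: F0=4 F1=2 F2=1; commitIndex=2
Op 7: F0 acks idx 4 -> match: F0=4 F1=2 F2=1; commitIndex=2

Answer: 3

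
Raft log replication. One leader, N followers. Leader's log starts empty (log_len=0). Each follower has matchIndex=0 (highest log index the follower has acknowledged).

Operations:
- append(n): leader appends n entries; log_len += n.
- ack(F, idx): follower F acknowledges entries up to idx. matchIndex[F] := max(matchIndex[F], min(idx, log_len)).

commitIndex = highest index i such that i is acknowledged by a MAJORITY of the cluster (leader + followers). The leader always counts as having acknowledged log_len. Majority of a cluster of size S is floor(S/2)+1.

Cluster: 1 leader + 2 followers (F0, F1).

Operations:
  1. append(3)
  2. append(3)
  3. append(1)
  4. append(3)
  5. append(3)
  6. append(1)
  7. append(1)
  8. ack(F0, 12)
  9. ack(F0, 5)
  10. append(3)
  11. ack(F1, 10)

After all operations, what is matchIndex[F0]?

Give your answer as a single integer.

Answer: 12

Derivation:
Op 1: append 3 -> log_len=3
Op 2: append 3 -> log_len=6
Op 3: append 1 -> log_len=7
Op 4: append 3 -> log_len=10
Op 5: append 3 -> log_len=13
Op 6: append 1 -> log_len=14
Op 7: append 1 -> log_len=15
Op 8: F0 acks idx 12 -> match: F0=12 F1=0; commitIndex=12
Op 9: F0 acks idx 5 -> match: F0=12 F1=0; commitIndex=12
Op 10: append 3 -> log_len=18
Op 11: F1 acks idx 10 -> match: F0=12 F1=10; commitIndex=12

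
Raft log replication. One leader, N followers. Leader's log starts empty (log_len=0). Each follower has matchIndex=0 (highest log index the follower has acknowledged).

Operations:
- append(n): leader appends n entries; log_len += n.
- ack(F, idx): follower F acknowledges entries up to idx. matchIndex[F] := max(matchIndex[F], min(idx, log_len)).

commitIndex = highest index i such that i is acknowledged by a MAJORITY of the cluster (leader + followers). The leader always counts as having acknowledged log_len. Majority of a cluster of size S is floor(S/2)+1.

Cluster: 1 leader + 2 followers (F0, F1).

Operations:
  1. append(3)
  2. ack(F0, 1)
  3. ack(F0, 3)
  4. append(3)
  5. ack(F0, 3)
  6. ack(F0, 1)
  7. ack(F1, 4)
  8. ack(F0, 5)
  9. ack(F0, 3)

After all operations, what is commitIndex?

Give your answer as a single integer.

Op 1: append 3 -> log_len=3
Op 2: F0 acks idx 1 -> match: F0=1 F1=0; commitIndex=1
Op 3: F0 acks idx 3 -> match: F0=3 F1=0; commitIndex=3
Op 4: append 3 -> log_len=6
Op 5: F0 acks idx 3 -> match: F0=3 F1=0; commitIndex=3
Op 6: F0 acks idx 1 -> match: F0=3 F1=0; commitIndex=3
Op 7: F1 acks idx 4 -> match: F0=3 F1=4; commitIndex=4
Op 8: F0 acks idx 5 -> match: F0=5 F1=4; commitIndex=5
Op 9: F0 acks idx 3 -> match: F0=5 F1=4; commitIndex=5

Answer: 5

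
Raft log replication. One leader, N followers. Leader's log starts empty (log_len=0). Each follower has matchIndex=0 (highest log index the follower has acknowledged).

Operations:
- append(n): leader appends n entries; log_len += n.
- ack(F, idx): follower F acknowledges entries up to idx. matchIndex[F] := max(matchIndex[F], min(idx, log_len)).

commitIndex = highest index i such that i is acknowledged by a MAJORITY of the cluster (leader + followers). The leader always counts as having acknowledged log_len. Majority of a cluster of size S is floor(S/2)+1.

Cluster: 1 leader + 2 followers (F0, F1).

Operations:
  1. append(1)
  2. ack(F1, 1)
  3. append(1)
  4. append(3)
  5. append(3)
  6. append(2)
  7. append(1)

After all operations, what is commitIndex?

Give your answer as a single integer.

Answer: 1

Derivation:
Op 1: append 1 -> log_len=1
Op 2: F1 acks idx 1 -> match: F0=0 F1=1; commitIndex=1
Op 3: append 1 -> log_len=2
Op 4: append 3 -> log_len=5
Op 5: append 3 -> log_len=8
Op 6: append 2 -> log_len=10
Op 7: append 1 -> log_len=11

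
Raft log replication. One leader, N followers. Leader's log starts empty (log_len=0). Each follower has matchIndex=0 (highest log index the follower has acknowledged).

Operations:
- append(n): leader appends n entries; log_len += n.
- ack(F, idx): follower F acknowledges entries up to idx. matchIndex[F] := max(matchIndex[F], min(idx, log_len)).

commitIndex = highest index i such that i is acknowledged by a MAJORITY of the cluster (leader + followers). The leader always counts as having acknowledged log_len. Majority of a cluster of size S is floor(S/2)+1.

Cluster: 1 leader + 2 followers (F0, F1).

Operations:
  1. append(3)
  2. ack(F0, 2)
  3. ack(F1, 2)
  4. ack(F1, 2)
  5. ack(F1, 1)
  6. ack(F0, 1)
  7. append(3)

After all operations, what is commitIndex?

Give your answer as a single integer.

Op 1: append 3 -> log_len=3
Op 2: F0 acks idx 2 -> match: F0=2 F1=0; commitIndex=2
Op 3: F1 acks idx 2 -> match: F0=2 F1=2; commitIndex=2
Op 4: F1 acks idx 2 -> match: F0=2 F1=2; commitIndex=2
Op 5: F1 acks idx 1 -> match: F0=2 F1=2; commitIndex=2
Op 6: F0 acks idx 1 -> match: F0=2 F1=2; commitIndex=2
Op 7: append 3 -> log_len=6

Answer: 2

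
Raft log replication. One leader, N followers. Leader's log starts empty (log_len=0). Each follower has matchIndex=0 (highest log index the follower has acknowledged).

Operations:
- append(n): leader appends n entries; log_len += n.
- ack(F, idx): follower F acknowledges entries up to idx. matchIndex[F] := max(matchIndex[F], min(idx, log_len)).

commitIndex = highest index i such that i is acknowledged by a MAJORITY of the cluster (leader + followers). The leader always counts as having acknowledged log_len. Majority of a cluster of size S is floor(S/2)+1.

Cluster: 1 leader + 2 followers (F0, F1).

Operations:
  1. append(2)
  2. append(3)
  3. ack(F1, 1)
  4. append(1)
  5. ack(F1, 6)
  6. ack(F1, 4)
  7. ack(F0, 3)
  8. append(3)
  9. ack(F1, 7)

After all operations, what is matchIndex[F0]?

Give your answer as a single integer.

Answer: 3

Derivation:
Op 1: append 2 -> log_len=2
Op 2: append 3 -> log_len=5
Op 3: F1 acks idx 1 -> match: F0=0 F1=1; commitIndex=1
Op 4: append 1 -> log_len=6
Op 5: F1 acks idx 6 -> match: F0=0 F1=6; commitIndex=6
Op 6: F1 acks idx 4 -> match: F0=0 F1=6; commitIndex=6
Op 7: F0 acks idx 3 -> match: F0=3 F1=6; commitIndex=6
Op 8: append 3 -> log_len=9
Op 9: F1 acks idx 7 -> match: F0=3 F1=7; commitIndex=7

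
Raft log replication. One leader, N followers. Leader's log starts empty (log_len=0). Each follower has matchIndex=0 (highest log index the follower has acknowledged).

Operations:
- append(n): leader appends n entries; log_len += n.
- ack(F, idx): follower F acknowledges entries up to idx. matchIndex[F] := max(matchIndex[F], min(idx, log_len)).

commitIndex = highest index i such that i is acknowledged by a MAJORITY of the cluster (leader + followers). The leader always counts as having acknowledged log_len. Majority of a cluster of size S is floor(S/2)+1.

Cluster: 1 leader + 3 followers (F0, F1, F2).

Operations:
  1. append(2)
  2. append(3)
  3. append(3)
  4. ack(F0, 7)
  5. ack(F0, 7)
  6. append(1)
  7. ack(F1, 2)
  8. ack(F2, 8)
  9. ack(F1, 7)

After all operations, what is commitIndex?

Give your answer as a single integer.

Answer: 7

Derivation:
Op 1: append 2 -> log_len=2
Op 2: append 3 -> log_len=5
Op 3: append 3 -> log_len=8
Op 4: F0 acks idx 7 -> match: F0=7 F1=0 F2=0; commitIndex=0
Op 5: F0 acks idx 7 -> match: F0=7 F1=0 F2=0; commitIndex=0
Op 6: append 1 -> log_len=9
Op 7: F1 acks idx 2 -> match: F0=7 F1=2 F2=0; commitIndex=2
Op 8: F2 acks idx 8 -> match: F0=7 F1=2 F2=8; commitIndex=7
Op 9: F1 acks idx 7 -> match: F0=7 F1=7 F2=8; commitIndex=7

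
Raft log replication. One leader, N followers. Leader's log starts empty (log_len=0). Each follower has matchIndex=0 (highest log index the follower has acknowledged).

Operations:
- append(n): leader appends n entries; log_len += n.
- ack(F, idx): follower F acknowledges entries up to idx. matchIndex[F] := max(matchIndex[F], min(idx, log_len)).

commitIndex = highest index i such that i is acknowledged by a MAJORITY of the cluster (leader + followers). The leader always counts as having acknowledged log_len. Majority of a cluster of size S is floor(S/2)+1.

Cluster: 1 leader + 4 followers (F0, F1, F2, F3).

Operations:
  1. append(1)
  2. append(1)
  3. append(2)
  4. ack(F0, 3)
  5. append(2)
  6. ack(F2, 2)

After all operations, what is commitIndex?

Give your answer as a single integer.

Op 1: append 1 -> log_len=1
Op 2: append 1 -> log_len=2
Op 3: append 2 -> log_len=4
Op 4: F0 acks idx 3 -> match: F0=3 F1=0 F2=0 F3=0; commitIndex=0
Op 5: append 2 -> log_len=6
Op 6: F2 acks idx 2 -> match: F0=3 F1=0 F2=2 F3=0; commitIndex=2

Answer: 2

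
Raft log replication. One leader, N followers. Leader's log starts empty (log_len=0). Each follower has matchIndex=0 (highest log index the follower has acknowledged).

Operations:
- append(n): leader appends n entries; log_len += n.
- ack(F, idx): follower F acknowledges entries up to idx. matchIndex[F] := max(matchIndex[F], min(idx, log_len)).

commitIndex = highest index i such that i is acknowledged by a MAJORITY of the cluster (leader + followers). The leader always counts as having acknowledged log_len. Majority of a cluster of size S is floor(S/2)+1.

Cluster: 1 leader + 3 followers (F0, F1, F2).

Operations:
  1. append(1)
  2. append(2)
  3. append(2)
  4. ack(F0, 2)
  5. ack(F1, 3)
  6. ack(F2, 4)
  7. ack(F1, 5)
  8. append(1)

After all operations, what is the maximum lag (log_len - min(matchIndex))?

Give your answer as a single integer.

Op 1: append 1 -> log_len=1
Op 2: append 2 -> log_len=3
Op 3: append 2 -> log_len=5
Op 4: F0 acks idx 2 -> match: F0=2 F1=0 F2=0; commitIndex=0
Op 5: F1 acks idx 3 -> match: F0=2 F1=3 F2=0; commitIndex=2
Op 6: F2 acks idx 4 -> match: F0=2 F1=3 F2=4; commitIndex=3
Op 7: F1 acks idx 5 -> match: F0=2 F1=5 F2=4; commitIndex=4
Op 8: append 1 -> log_len=6

Answer: 4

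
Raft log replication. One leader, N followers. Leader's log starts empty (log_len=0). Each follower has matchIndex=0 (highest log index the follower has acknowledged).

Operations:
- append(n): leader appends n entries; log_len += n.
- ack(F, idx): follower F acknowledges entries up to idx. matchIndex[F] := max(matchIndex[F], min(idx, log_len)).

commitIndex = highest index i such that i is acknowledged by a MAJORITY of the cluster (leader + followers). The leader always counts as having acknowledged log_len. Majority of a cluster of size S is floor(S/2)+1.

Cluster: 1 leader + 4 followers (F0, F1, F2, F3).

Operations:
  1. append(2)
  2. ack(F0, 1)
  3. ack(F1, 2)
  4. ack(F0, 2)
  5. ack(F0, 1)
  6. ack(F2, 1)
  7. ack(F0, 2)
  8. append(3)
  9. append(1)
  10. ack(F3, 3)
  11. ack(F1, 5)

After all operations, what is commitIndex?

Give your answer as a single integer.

Answer: 3

Derivation:
Op 1: append 2 -> log_len=2
Op 2: F0 acks idx 1 -> match: F0=1 F1=0 F2=0 F3=0; commitIndex=0
Op 3: F1 acks idx 2 -> match: F0=1 F1=2 F2=0 F3=0; commitIndex=1
Op 4: F0 acks idx 2 -> match: F0=2 F1=2 F2=0 F3=0; commitIndex=2
Op 5: F0 acks idx 1 -> match: F0=2 F1=2 F2=0 F3=0; commitIndex=2
Op 6: F2 acks idx 1 -> match: F0=2 F1=2 F2=1 F3=0; commitIndex=2
Op 7: F0 acks idx 2 -> match: F0=2 F1=2 F2=1 F3=0; commitIndex=2
Op 8: append 3 -> log_len=5
Op 9: append 1 -> log_len=6
Op 10: F3 acks idx 3 -> match: F0=2 F1=2 F2=1 F3=3; commitIndex=2
Op 11: F1 acks idx 5 -> match: F0=2 F1=5 F2=1 F3=3; commitIndex=3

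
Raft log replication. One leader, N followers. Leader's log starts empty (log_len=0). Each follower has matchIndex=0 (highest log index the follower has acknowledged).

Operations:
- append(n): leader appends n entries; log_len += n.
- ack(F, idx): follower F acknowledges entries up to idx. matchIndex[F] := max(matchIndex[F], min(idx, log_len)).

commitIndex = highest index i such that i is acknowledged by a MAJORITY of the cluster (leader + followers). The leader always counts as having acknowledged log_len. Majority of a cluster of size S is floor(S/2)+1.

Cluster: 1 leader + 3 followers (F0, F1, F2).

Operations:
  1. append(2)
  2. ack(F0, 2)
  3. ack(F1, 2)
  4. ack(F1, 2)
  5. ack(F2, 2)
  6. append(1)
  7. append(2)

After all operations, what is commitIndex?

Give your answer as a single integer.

Answer: 2

Derivation:
Op 1: append 2 -> log_len=2
Op 2: F0 acks idx 2 -> match: F0=2 F1=0 F2=0; commitIndex=0
Op 3: F1 acks idx 2 -> match: F0=2 F1=2 F2=0; commitIndex=2
Op 4: F1 acks idx 2 -> match: F0=2 F1=2 F2=0; commitIndex=2
Op 5: F2 acks idx 2 -> match: F0=2 F1=2 F2=2; commitIndex=2
Op 6: append 1 -> log_len=3
Op 7: append 2 -> log_len=5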